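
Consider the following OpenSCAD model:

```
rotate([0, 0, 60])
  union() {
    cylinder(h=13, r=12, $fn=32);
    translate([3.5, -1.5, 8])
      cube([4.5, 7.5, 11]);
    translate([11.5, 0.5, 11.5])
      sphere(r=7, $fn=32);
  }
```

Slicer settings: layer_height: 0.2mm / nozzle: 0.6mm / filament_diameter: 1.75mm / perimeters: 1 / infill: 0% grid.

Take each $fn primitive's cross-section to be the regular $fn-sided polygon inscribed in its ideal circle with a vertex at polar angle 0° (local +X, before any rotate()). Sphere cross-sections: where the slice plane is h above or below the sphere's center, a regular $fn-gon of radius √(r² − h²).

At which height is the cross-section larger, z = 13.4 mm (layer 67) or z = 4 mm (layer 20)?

Layer 67 (z = 13.4): the cylinder is absent (z outside [0, 13]); the 4.5×7.5 cube at (3.5, -1.5) contributes its full rectangle (area 33.75 mm²); the r=7 sphere at (11.5, 0.5) contributes a regular 32-gon of circumradius √(7²−1.9²) = 6.737 (area = (32/2)·6.737²·sin(360°/32) = 141.68 mm²); Merging all regions: the regions partially overlap — summed areas 175.43 mm² minus the doubly-counted overlap 19.21 mm² gives 156.22 mm² — area = 156.22 mm²; (whole slice rotated 60° about Z — lengths, areas and connectivity unchanged). So its area = 156.22 mm². Layer 20 (z = 4): the cylinder: section is a regular 32-gon, circumradius r=12 (area = (32/2)·12.000²·sin(360°/32) = 449.49 mm²); the cube at (3.5, -1.5) is not intersected at this z (z outside [8, 19]); the sphere at (11.5, 0.5) does not reach this height (|z−center|=7.500 > r=7); Combining (union): only the r=12 cylinder is present, so the union is just that shape — area = 449.49 mm²; (whole slice rotated 60° about Z — lengths, areas and connectivity unchanged). So its area = 449.49 mm². Layer 20 is larger (449.49 vs 156.22 mm²).

layer 20 (z = 4 mm)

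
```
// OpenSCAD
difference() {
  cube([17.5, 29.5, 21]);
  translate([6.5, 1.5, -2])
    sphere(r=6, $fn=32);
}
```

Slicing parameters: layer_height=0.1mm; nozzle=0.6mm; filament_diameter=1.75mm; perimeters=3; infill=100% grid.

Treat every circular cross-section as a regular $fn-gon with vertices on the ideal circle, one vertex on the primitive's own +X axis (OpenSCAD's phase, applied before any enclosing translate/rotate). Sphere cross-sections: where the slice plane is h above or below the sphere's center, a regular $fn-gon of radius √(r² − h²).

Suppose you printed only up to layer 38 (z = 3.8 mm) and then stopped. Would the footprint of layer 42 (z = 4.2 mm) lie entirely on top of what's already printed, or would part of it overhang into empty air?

part overhangs

Compare the two slices. At z = 3.8: the 17.5×29.5 cube contributes its full rectangle (area 516.25 mm²); the sphere at (6.5, 1.5): section is a regular 32-gon, circumradius = √(r²−h²) = √(6²−5.8²) = 1.536 (area = (32/2)·1.536²·sin(360°/32) = 7.37 mm²); Taking the first minus the rest: starting from the 17.5×29.5 cube (516.25 mm²), the r=6 sphere at (6.5, 1.5) partially overlaps it — only the 7.35 mm² overlap (of its 7.37 mm²) is removed, clipping the outline — area = 508.90 mm². At z = 4.2: the 17.5×29.5 cube contributes its full rectangle (area 516.25 mm²); the sphere at (6.5, 1.5) does not reach this height (|z−center|=6.200 > r=6); After the difference (first − rest): none of the subtracted shapes is present at this height, so the 17.5×29.5 cube is unchanged — area = 516.25 mm². Checking containment: at z = 4.2 the cross-section extends beyond the z = 3.8 cross-section by about 7.35 mm².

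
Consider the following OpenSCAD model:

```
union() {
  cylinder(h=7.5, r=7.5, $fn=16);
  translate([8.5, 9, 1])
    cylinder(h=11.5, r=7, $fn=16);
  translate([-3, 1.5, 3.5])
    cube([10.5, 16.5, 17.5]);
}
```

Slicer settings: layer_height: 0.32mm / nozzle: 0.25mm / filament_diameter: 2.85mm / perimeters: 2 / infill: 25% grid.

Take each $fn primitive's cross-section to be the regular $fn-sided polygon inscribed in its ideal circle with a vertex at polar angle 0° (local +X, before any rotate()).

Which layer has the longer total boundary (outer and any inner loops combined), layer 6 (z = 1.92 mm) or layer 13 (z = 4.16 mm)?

Layer 6 (z = 1.92): the r=7.5 cylinder contributes a regular 16-gon of circumradius 7.5 (perimeter = 2·16·7.500·sin(180°/16) = 46.82 mm); the r=7 cylinder at (8.5, 9) contributes a regular 16-gon of circumradius 7 (perimeter = 2·16·7.000·sin(180°/16) = 43.70 mm); the cube at (-3, 1.5) is not intersected at this z (z outside [3.5, 21]); Combining (union): the regions partially overlap (shared area 9.46 mm²), so the edge portions inside another operand are dropped and the merged outline is re-measured after clipping — boundary = 75.53 mm. So its perimeter = 75.53 mm. Layer 13 (z = 4.16): the cylinder: section is a regular 16-gon, circumradius r=7.5 (perimeter = 2·16·7.500·sin(180°/16) = 46.82 mm); the cylinder at (8.5, 9): section is a regular 16-gon, circumradius r=7 (perimeter = 2·16·7.000·sin(180°/16) = 43.70 mm); the cube at (-3, 1.5) is present — its section is the full 10.5×16.5 rectangle (perimeter 54.00 mm); Combining (union): the regions partially overlap (shared area 110.33 mm²), so the edge portions inside another operand are dropped and the merged outline is re-measured after clipping — boundary = 82.31 mm. So its perimeter = 82.31 mm. Layer 13 is larger (82.31 vs 75.53 mm).

layer 13 (z = 4.16 mm)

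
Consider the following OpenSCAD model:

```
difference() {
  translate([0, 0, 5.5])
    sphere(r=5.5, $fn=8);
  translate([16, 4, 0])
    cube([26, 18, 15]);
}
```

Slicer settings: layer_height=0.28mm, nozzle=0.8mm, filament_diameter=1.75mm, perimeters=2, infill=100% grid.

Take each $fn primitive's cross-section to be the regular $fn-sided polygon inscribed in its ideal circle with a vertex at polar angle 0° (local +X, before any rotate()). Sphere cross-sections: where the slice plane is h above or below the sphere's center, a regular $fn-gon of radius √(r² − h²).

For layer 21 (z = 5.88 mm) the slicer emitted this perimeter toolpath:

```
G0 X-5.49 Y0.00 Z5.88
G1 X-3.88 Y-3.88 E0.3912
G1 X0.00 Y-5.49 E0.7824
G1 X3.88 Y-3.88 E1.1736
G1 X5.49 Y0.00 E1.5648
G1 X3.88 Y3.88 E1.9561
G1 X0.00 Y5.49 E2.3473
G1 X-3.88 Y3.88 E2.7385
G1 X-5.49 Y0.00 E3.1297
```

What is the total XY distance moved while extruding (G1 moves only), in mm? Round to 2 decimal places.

33.61 mm

Sum the Euclidean lengths of each G1 segment: total = 33.61 mm.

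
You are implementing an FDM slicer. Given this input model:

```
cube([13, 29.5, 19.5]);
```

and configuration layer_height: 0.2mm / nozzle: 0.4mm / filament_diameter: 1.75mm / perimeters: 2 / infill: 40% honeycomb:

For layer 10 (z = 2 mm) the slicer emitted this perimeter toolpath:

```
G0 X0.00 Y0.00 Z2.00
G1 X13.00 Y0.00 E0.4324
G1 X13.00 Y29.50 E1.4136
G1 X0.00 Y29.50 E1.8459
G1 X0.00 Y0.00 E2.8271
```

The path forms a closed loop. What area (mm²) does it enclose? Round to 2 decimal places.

383.50 mm²

Apply the shoelace formula to the sequence of (X, Y) vertices; enclosed area = 383.50 mm².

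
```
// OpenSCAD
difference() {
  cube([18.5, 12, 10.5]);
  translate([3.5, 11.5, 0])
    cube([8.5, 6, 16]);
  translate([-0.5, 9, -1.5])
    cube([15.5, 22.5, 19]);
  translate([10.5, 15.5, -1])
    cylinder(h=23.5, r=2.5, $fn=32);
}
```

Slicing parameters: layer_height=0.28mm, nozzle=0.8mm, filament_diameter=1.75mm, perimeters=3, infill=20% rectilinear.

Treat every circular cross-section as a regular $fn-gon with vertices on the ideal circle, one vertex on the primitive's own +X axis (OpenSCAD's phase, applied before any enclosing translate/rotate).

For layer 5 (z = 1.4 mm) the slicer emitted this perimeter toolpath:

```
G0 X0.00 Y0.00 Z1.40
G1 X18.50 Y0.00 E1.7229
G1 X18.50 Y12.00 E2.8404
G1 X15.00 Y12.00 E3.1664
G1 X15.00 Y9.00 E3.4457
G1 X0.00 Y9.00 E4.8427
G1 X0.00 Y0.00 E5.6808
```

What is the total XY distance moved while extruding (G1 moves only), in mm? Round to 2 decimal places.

Sum the Euclidean lengths of each G1 segment: total = 61.00 mm.

61.00 mm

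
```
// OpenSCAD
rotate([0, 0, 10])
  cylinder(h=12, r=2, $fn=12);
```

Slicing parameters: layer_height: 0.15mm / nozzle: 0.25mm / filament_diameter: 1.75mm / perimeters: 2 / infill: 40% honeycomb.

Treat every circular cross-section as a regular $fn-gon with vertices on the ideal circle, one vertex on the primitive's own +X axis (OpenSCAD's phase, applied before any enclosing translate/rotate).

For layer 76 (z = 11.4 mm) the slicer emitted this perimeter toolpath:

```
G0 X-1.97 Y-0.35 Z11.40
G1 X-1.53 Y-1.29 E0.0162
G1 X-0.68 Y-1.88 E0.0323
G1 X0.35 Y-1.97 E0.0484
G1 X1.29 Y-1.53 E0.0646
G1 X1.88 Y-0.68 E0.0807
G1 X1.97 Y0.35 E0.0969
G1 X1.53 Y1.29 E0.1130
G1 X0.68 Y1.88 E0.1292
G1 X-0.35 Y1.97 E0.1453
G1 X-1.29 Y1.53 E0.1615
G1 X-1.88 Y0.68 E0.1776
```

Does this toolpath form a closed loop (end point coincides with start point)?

Start point (G0): (-1.97, -0.35). End point (last G1): the path does not return to the start — open.

no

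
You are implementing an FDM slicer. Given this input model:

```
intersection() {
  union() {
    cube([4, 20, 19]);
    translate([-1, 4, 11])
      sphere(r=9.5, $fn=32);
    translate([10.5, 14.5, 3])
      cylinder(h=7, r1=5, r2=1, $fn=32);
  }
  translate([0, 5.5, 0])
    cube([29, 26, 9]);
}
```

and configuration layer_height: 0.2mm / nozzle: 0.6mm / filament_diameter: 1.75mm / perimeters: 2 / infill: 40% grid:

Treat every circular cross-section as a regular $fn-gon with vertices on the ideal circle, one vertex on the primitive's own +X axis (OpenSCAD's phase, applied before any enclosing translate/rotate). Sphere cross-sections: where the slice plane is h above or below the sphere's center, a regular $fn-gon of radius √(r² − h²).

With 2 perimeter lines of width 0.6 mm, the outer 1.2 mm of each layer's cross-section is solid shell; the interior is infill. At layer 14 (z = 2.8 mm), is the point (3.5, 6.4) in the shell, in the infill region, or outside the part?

shell

At z = 2.8 mm: the cube is present — its section is the full 4×20 rectangle; the r=9.5 sphere at (-1, 4) slices to a regular 32-gon of circumradius 4.797 (√(r²−h²) with h=8.2 from center); the cone at (10.5, 14.5) does not reach this height (z outside [3, 10]); Merging all regions: the regions partially overlap (shared area 25.78 mm²), so overlapping operands fuse into one piece — 1 connected region; the cube at (0, 5.5) (footprint 29×26) is included at this height; Taking the intersection: the 29×26 cube at (0, 5.5) partially overlaps the result so far; clipping to the common part keeps 58.00 mm² — 1 connected region. Overall, the cross-section is a single solid region. The nearest boundary edge runs (4.00, 20.00)→(4.00, 5.50); distance from the point to it = 0.50 mm. The point is inside the cross-section, 0.50 mm from the nearest boundary — within the 1.2 mm shell band (2 × 0.6).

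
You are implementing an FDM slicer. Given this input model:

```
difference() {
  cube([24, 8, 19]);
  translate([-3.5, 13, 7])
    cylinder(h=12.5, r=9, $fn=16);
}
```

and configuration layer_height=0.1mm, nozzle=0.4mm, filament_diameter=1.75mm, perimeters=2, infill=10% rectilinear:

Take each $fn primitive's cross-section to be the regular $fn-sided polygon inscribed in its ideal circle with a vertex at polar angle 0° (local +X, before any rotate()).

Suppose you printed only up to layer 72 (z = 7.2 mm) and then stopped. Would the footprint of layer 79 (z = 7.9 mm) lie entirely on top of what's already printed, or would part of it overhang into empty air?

Compare the two slices. At z = 7.2: the cube (footprint 24×8) is included at this height (area 192.00 mm²); the cylinder at (-3.5, 13): section is a regular 16-gon, circumradius r=9 (area = (16/2)·9.000²·sin(360°/16) = 247.98 mm²); After the difference (first − rest): starting from the 24×8 cube (192.00 mm²), the r=9 cylinder at (-3.5, 13) partially overlaps it — only the 7.27 mm² overlap (of its 247.98 mm²) is removed, clipping the outline — area = 184.73 mm². At z = 7.9: the 24×8 cube contributes its full rectangle (area 192.00 mm²); the r=9 cylinder at (-3.5, 13) contributes a regular 16-gon of circumradius 9 (area = (16/2)·9.000²·sin(360°/16) = 247.98 mm²); Taking the first minus the rest: starting from the 24×8 cube (192.00 mm²), the r=9 cylinder at (-3.5, 13) partially overlaps it — only the 7.27 mm² overlap (of its 247.98 mm²) is removed, clipping the outline — area = 184.73 mm². Checking containment: the cross-section at z = 7.9 is a subset of the cross-section at z = 7.2.

entirely on top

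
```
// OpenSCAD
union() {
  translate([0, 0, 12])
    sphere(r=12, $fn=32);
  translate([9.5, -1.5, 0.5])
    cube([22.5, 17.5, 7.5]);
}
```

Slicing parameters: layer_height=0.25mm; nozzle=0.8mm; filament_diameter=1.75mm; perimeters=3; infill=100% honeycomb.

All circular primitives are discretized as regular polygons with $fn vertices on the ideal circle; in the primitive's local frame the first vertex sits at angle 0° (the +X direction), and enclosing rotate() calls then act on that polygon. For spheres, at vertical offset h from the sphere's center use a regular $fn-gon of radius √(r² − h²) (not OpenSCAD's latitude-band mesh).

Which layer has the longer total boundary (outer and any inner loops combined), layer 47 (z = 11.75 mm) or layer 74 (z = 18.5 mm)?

Layer 47 (z = 11.75): the r=12 sphere contributes a regular 32-gon of circumradius √(12²−0.25²) = 11.997 (perimeter = 2·32·11.997·sin(180°/32) = 75.26 mm); the cube at (9.5, -1.5) is absent (z outside [0.5, 8]); Combining (union): only the r=12 sphere is present, so the union is just that shape — boundary = 75.26 mm. So its perimeter = 75.26 mm. Layer 74 (z = 18.5): the r=12 sphere slices to a regular 32-gon of circumradius 10.087 (√(r²−h²) with h=6.5 from center) (perimeter = 2·32·10.087·sin(180°/32) = 63.28 mm); the cube at (9.5, -1.5) is absent (z outside [0.5, 8]); Taking the union: only the r=12 sphere is present, so the union is just that shape — boundary = 63.28 mm. So its perimeter = 63.28 mm. Layer 47 is larger (75.26 vs 63.28 mm).

layer 47 (z = 11.75 mm)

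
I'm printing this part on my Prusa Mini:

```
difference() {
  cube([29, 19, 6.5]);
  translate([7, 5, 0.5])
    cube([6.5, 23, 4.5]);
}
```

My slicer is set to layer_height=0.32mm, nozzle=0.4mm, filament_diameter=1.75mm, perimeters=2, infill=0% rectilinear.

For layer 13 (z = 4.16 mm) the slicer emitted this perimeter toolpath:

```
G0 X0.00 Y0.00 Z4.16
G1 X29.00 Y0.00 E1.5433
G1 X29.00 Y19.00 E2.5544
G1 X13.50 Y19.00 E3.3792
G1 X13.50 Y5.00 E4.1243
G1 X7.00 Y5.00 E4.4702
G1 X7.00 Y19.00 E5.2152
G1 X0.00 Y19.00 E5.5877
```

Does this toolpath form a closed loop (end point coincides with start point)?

no

Start point (G0): (0.00, 0.00). End point (last G1): the path does not return to the start — open.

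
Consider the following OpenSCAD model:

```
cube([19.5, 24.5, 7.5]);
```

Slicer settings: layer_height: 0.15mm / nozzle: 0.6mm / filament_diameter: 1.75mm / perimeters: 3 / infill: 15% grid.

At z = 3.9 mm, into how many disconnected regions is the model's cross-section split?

1

At z = 3.9 mm: the 19.5×24.5 cube contributes its full rectangle. The result has 1 disconnected region.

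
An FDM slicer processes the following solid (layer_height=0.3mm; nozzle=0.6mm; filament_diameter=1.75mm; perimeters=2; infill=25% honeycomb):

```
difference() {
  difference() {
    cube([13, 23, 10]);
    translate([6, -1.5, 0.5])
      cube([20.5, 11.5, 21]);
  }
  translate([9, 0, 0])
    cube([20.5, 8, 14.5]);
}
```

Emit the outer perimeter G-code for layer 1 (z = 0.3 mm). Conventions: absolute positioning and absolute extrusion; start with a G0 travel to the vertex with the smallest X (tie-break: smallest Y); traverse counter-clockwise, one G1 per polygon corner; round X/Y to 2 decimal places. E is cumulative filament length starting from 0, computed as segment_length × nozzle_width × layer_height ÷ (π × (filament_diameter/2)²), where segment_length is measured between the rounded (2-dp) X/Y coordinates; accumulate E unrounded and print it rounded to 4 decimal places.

At z = 0.3 mm: the cube is present — its section is the full 13×23 rectangle; the cube at (6, -1.5) is absent (z outside [0.5, 21.5]); Taking the first minus the rest: none of the subtracted shapes is present at this height, so the 13×23 cube is unchanged — 1 connected region; the 20.5×8 cube at (9, 0) contributes its full rectangle; After the difference (first − rest): starting from the result so far, the 20.5×8 cube at (9, 0) partially overlaps it — only the 32.00 mm² overlap (of its 164.00 mm²) is removed, clipping the outline — 1 connected region. The outline is a single polygon with 6 vertices. Extrusion per mm of travel: 0.6 × 0.3 / (π × 0.875²) = 0.074835. Accumulating E over each segment gives final E = 5.3881.

G0 X0.00 Y0.00 Z0.30
G1 X9.00 Y0.00 E0.6735
G1 X9.00 Y8.00 E1.2722
G1 X13.00 Y8.00 E1.5715
G1 X13.00 Y23.00 E2.6941
G1 X0.00 Y23.00 E3.6669
G1 X0.00 Y0.00 E5.3881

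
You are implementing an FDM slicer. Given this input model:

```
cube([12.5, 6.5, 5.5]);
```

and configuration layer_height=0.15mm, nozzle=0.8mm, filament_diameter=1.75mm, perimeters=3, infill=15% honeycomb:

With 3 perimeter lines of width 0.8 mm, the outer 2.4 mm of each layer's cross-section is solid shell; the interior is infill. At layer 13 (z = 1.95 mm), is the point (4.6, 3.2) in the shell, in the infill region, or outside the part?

infill

At z = 1.95 mm: the 12.5×6.5 cube contributes its full rectangle. Overall, the cross-section is a single solid region. The nearest boundary edge runs (0.00, 0.00)→(12.50, 0.00); distance from the point to it = 3.20 mm. The point is inside the cross-section and 3.20 mm from the nearest boundary — more than the 2.4 mm shell width (3 × 0.8), so it's in the infill interior.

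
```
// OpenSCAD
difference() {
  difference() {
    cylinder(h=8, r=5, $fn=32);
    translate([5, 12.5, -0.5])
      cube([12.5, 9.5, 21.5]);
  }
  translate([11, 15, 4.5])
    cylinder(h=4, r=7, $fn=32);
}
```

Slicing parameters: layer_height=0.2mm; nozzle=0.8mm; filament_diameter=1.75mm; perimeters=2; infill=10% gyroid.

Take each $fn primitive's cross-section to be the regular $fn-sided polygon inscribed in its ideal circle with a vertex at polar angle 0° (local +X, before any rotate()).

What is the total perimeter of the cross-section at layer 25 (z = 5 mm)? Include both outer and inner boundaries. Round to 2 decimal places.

At z = 5 mm: the r=5 cylinder gives a regular 32-gon of circumradius 5 (constant along its height) (perimeter = 2·32·5.000·sin(180°/32) = 31.37 mm); the 12.5×9.5 cube at (5, 12.5) contributes its full rectangle (perimeter 44.00 mm); Taking the first minus the rest: starting from the r=5 cylinder, the 12.5×9.5 cube at (5, 12.5) misses the remaining region (no effect) — boundary = 31.37 mm; the r=7 cylinder at (11, 15) gives a regular 32-gon of circumradius 7 (constant along its height) (perimeter = 2·32·7.000·sin(180°/32) = 43.91 mm); Subtracting the remaining from the first: starting from the result so far, the r=7 cylinder at (11, 15) misses the remaining region (no effect) — boundary = 31.37 mm. Overall, the cross-section is a single solid region. Total boundary length (outer) = 31.37 mm.

31.37 mm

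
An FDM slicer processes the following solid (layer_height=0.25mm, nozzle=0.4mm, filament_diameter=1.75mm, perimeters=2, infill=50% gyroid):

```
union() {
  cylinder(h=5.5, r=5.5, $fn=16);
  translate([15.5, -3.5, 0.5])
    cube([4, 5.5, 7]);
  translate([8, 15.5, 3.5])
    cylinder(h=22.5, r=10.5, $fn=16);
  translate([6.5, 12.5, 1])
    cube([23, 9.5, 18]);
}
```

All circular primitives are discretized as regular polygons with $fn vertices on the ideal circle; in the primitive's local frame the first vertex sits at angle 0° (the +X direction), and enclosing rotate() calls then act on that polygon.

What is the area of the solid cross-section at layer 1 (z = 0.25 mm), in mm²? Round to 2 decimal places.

92.61 mm²

At z = 0.25 mm: the r=5.5 cylinder contributes a regular 16-gon of circumradius 5.5 (area = (16/2)·5.500²·sin(360°/16) = 92.61 mm²); the cube at (15.5, -3.5) does not reach this height (z outside [0.5, 7.5]); the cylinder at (8, 15.5) is absent (z outside [3.5, 26]); the cube at (6.5, 12.5) is not intersected at this z (z outside [1, 19]); Combining (union): only the r=5.5 cylinder is present, so the union is just that shape — area = 92.61 mm². Overall, the cross-section is a single solid region. Net area = 92.61 mm².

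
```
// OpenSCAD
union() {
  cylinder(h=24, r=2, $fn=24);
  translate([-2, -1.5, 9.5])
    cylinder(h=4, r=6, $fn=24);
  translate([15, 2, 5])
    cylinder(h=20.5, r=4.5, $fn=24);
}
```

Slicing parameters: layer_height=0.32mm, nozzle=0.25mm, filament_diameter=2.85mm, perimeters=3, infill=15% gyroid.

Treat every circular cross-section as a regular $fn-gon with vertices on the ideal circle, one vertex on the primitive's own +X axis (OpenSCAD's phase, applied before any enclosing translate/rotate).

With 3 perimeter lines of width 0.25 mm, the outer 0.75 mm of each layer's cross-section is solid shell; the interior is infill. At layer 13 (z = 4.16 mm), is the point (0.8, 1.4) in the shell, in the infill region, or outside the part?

At z = 4.16 mm: the cylinder: section is a regular 24-gon, circumradius r=2; the cylinder at (-2, -1.5) is absent (z outside [9.5, 13.5]); the cylinder at (15, 2) is not intersected at this z (z outside [5, 25.5]); Taking the union: only the r=2 cylinder is present, so the union is just that shape — 1 connected region. Overall, the cross-section is a single solid region. The nearest boundary edge runs (1.00, 1.73)→(0.52, 1.93); distance from the point to it = 0.38 mm. The point is inside the cross-section, 0.38 mm from the nearest boundary — within the 0.75 mm shell band (3 × 0.25).

shell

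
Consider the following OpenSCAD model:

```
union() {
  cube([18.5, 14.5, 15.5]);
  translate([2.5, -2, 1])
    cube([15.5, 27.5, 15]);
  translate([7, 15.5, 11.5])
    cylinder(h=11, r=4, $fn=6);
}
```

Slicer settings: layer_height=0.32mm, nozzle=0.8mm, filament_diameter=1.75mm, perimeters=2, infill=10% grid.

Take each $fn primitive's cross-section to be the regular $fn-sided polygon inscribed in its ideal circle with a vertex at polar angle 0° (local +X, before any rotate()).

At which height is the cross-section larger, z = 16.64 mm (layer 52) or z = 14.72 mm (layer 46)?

layer 46 (z = 14.72 mm)

Layer 52 (z = 16.64): the cube is not intersected at this z (z outside [0, 15.5]); the cube at (2.5, -2) is absent (z outside [1, 16]); the r=4 cylinder at (7, 15.5) contributes a regular 6-gon of circumradius 4 (area = (6/2)·4.000²·sin(360°/6) = 41.57 mm²); Taking the union: only the r=4 cylinder at (7, 15.5) is present, so the union is just that shape — area = 41.57 mm². So its area = 41.57 mm². Layer 46 (z = 14.72): the cube (footprint 18.5×14.5) is included at this height (area 268.25 mm²); the cube at (2.5, -2) is present — its section is the full 15.5×27.5 rectangle (area 426.25 mm²); the r=4 cylinder at (7, 15.5) gives a regular 6-gon of circumradius 4 (constant along its height) (area = (6/2)·4.000²·sin(360°/6) = 41.57 mm²); Combining (union): the regions partially overlap — summed areas 736.07 mm² minus the doubly-counted overlap 266.32 mm² gives 469.75 mm² — area = 469.75 mm². So its area = 469.75 mm². Layer 46 is larger (469.75 vs 41.57 mm²).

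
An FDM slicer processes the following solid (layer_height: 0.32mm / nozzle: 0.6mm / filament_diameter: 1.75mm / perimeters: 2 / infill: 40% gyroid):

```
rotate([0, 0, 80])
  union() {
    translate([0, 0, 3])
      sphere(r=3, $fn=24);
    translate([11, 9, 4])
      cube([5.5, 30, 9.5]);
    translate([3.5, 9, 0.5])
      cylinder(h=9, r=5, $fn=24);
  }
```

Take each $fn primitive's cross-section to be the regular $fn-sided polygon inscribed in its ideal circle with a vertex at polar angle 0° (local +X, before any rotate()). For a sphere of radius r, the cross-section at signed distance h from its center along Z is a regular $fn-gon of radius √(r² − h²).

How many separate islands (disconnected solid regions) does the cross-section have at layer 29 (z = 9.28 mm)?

At z = 9.28 mm: the sphere does not reach this height (|z−center|=6.280 > r=3); the cube at (11, 9) is present — its section is the full 5.5×30 rectangle; the cylinder at (3.5, 9): section is a regular 24-gon, circumradius r=5; Merging all regions: the 2 present regions are separate (no shared area or edge), so areas and boundary lengths simply add and each stays a separate island — 2 connected regions; (rotated 80° about Z; rotation is an isometry so areas/perimeters/island counts are preserved). Overall, the cross-section has 2 separate islands. Island count = 2.

2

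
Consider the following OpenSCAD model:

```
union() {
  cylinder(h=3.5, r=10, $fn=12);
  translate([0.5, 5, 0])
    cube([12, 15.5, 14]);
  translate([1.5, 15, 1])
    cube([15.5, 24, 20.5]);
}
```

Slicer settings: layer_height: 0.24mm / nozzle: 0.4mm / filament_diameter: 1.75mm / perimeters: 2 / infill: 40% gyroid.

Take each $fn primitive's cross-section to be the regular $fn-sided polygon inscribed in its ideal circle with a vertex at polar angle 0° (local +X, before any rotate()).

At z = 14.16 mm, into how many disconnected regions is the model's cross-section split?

At z = 14.16 mm: the cylinder does not reach this height (z outside [0, 3.5]); the cube at (0.5, 5) is not intersected at this z (z outside [0, 14]); the 15.5×24 cube at (1.5, 15) contributes its full rectangle; Taking the union: only the 15.5×24 cube at (1.5, 15) is present, so the union is just that shape — 1 connected region. The result has 1 disconnected region.

1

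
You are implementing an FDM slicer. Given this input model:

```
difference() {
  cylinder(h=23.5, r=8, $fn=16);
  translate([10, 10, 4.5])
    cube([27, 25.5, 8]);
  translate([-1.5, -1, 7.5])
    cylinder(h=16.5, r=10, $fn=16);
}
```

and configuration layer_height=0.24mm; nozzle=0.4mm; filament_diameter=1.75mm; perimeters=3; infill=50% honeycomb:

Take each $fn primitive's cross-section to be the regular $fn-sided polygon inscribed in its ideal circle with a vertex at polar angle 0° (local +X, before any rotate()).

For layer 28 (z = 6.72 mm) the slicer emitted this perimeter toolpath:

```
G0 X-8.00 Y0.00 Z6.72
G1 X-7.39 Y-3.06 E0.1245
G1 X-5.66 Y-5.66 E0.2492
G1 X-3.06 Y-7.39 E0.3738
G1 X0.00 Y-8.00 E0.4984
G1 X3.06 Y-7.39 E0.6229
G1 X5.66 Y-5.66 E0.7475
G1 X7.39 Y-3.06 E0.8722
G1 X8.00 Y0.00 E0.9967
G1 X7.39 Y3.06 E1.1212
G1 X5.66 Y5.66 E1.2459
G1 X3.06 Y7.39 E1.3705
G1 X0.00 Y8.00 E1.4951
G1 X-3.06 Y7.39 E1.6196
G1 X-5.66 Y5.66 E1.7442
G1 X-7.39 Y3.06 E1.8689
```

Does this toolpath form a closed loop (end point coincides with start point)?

no

Start point (G0): (-8.00, 0.00). End point (last G1): the path does not return to the start — open.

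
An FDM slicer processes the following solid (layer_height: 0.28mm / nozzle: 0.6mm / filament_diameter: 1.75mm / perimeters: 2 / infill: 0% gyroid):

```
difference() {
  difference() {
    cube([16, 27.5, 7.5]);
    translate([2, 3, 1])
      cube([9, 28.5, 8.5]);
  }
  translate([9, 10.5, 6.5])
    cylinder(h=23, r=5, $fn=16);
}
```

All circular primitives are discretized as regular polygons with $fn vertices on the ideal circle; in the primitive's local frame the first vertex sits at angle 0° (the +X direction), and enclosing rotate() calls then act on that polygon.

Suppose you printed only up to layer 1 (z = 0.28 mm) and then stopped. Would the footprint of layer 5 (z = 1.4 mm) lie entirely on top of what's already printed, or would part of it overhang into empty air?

entirely on top

Compare the two slices. At z = 0.28: the 16×27.5 cube contributes its full rectangle (area 440.00 mm²); the cube at (2, 3) is not intersected at this z (z outside [1, 9.5]); After the difference (first − rest): none of the subtracted shapes is present at this height, so the 16×27.5 cube is unchanged — area = 440.00 mm²; the cylinder at (9, 10.5) does not reach this height (z outside [6.5, 29.5]); Subtracting the remaining from the first: none of the subtracted shapes is present at this height, so that combined region is unchanged — area = 440.00 mm². At z = 1.4: the 16×27.5 cube contributes its full rectangle (area 440.00 mm²); the 9×28.5 cube at (2, 3) contributes its full rectangle (area 256.50 mm²); After the difference (first − rest): starting from the 16×27.5 cube (440.00 mm²), the 9×28.5 cube at (2, 3) partially overlaps it — only the 220.50 mm² overlap (of its 256.50 mm²) is removed, clipping the outline — area = 219.50 mm²; the cylinder at (9, 10.5) is not intersected at this z (z outside [6.5, 29.5]); After the difference (first − rest): none of the subtracted shapes is present at this height, so that combined region is unchanged — area = 219.50 mm². Checking containment: the cross-section at z = 1.4 is a subset of the cross-section at z = 0.28.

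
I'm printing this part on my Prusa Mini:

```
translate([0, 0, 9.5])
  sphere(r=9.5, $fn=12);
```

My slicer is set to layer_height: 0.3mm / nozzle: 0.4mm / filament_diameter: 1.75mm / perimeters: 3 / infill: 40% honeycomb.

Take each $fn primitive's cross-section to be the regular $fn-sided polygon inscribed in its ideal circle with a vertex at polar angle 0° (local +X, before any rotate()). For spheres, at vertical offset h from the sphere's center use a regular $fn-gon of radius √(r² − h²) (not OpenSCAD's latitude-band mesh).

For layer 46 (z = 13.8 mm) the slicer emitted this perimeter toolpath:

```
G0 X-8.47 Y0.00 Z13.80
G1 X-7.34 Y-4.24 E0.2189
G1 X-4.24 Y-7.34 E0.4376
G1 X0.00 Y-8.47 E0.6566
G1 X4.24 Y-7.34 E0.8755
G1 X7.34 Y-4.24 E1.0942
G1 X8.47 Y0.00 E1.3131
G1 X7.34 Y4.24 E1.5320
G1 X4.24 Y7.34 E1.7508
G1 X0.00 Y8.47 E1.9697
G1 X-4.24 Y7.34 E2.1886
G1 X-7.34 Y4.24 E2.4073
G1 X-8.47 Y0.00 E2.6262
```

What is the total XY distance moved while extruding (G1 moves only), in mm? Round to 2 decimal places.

52.64 mm

Sum the Euclidean lengths of each G1 segment: total = 52.64 mm.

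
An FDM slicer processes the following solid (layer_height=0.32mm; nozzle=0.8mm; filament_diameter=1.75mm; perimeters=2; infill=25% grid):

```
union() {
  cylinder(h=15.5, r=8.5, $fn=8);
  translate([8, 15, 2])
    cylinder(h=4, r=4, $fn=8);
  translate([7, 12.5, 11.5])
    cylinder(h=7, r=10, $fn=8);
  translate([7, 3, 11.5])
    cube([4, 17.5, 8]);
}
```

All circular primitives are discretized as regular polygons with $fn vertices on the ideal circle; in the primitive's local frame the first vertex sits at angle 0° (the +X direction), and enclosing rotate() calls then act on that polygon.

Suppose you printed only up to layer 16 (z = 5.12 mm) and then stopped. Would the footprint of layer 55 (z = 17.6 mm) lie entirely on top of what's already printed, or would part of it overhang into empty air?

part overhangs

Compare the two slices. At z = 5.12: the r=8.5 cylinder contributes a regular 8-gon of circumradius 8.5 (area = (8/2)·8.500²·sin(360°/8) = 204.35 mm²); the r=4 cylinder at (8, 15) contributes a regular 8-gon of circumradius 4 (area = (8/2)·4.000²·sin(360°/8) = 45.25 mm²); the cylinder at (7, 12.5) is not intersected at this z (z outside [11.5, 18.5]); the cube at (7, 3) is not intersected at this z (z outside [11.5, 19.5]); Merging all regions: the 2 present regions are separate (no shared area or edge), so areas and boundary lengths simply add and each stays a separate island — area = 249.61 mm². At z = 17.6: the cylinder does not reach this height (z outside [0, 15.5]); the cylinder at (8, 15) is absent (z outside [2, 6]); the cylinder at (7, 12.5): section is a regular 8-gon, circumradius r=10 (area = (8/2)·10.000²·sin(360°/8) = 282.84 mm²); the cube at (7, 3) (footprint 4×17.5) is included at this height (area 70.00 mm²); Combining (union): the regions partially overlap — summed areas 352.84 mm² minus the doubly-counted overlap 68.38 mm² gives 284.46 mm² — area = 284.46 mm². Checking containment: at z = 17.6 the cross-section extends beyond the z = 5.12 cross-section by about 216.40 mm².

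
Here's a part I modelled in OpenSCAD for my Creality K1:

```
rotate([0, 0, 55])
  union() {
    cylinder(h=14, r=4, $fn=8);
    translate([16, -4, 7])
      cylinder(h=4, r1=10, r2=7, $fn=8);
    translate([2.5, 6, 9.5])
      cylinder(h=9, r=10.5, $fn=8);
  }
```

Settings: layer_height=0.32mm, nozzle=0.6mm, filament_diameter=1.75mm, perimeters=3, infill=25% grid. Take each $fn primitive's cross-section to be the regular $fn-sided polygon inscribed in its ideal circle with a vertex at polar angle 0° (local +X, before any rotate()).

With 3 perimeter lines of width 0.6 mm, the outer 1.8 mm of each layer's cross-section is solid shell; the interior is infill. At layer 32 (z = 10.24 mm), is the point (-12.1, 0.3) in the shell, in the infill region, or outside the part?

outside

At z = 10.24 mm: the cylinder: section is a regular 8-gon, circumradius r=4; the cone at (16, -4) (r1=10→r2=7) has section circumradius 7.570 here — a regular 8-gon; the r=10.5 cylinder at (2.5, 6) gives a regular 8-gon of circumradius 10.5 (constant along its height); Merging all regions: the regions partially overlap (shared area 44.78 mm²), so overlapping operands fuse into one piece — 1 connected region; (whole slice rotated 55° about Z — lengths, areas and connectivity unchanged). Overall, the cross-section is a single solid region. Undo the 55° rotation: the query point maps to (-6.695, 10.084) in the un-rotated model frame. The nearest boundary edge runs (-8.00, 6.00)→(-4.92, 13.42); distance from the point to it = 0.36 mm. The point is not inside any of the regions above, so it lies outside the cross-section (0.36 mm from the nearest boundary).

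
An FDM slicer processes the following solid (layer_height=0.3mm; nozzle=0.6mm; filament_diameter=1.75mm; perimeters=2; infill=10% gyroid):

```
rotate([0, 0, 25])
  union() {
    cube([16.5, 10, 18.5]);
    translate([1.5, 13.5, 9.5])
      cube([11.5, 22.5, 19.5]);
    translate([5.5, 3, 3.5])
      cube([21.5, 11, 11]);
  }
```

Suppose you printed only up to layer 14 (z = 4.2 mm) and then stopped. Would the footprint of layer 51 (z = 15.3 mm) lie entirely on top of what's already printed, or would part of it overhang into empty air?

Compare the two slices. At z = 4.2: the cube (footprint 16.5×10) is included at this height (area 165.00 mm²); the cube at (1.5, 13.5) does not reach this height (z outside [9.5, 29]); the 21.5×11 cube at (5.5, 3) contributes its full rectangle (area 236.50 mm²); Taking the union: the regions partially overlap — summed areas 401.50 mm² minus the doubly-counted overlap 77.00 mm² gives 324.50 mm² — area = 324.50 mm²; (whole slice rotated 25° about Z — lengths, areas and connectivity unchanged). At z = 15.3: the 16.5×10 cube contributes its full rectangle (area 165.00 mm²); the cube at (1.5, 13.5) (footprint 11.5×22.5) is included at this height (area 258.75 mm²); the cube at (5.5, 3) is not intersected at this z (z outside [3.5, 14.5]); Combining (union): the 2 present regions are separate (no shared area or edge), so areas and boundary lengths simply add and each stays a separate island — area = 423.75 mm²; (whole slice rotated 25° about Z — lengths, areas and connectivity unchanged). Checking containment: at z = 15.3 the cross-section extends beyond the z = 4.2 cross-section by about 255.00 mm².

part overhangs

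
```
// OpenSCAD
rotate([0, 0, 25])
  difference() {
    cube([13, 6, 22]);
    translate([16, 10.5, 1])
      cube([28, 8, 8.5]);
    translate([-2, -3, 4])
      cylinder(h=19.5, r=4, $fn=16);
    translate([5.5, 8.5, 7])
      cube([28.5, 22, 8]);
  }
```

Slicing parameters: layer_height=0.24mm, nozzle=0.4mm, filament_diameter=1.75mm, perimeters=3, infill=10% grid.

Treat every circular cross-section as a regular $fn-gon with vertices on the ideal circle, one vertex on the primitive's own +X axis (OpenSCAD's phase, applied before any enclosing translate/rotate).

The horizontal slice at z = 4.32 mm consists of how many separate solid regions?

1

At z = 4.32 mm: the cube is present — its section is the full 13×6 rectangle; the 28×8 cube at (16, 10.5) contributes its full rectangle; the r=4 cylinder at (-2, -3) contributes a regular 16-gon of circumradius 4; the cube at (5.5, 8.5) does not reach this height (z outside [7, 15]); Taking the first minus the rest: starting from the 13×6 cube, the 28×8 cube at (16, 10.5) misses the remaining region (no effect); the r=4 cylinder at (-2, -3) partially overlaps it — only the 0.11 mm² overlap (of its 48.98 mm²) is removed, clipping the outline — 1 connected region; (whole slice rotated 25° about Z — lengths, areas and connectivity unchanged). The result has 1 disconnected region.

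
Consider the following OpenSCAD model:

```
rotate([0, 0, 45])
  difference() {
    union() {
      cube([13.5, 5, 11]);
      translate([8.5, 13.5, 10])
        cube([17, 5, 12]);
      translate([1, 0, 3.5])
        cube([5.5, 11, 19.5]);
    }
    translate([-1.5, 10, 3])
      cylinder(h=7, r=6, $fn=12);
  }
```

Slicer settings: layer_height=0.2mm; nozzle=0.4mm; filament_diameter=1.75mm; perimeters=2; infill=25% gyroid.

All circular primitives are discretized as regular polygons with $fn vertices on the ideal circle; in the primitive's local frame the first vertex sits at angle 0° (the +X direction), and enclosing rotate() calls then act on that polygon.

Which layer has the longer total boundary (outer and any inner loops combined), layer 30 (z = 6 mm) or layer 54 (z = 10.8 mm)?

layer 54 (z = 10.8 mm)

Layer 30 (z = 6): the cube is present — its section is the full 13.5×5 rectangle (perimeter 37.00 mm); the cube at (8.5, 13.5) is absent (z outside [10, 22]); the cube at (1, 0) (footprint 5.5×11) is included at this height (perimeter 33.00 mm); Taking the union: the regions partially overlap (shared area 27.50 mm²), so the edge portions inside another operand are dropped and the merged outline is re-measured after clipping — boundary = 49.00 mm; the r=6 cylinder at (-1.5, 10) contributes a regular 12-gon of circumradius 6 (perimeter = 2·12·6.000·sin(180°/12) = 37.27 mm); After the difference (first − rest): starting from that combined region, the r=6 cylinder at (-1.5, 10) partially overlaps it — only the 16.67 mm² overlap (of its 108.00 mm²) is removed, clipping the outline — boundary = 46.97 mm; (whole slice rotated 45° about Z — lengths, areas and connectivity unchanged). So its perimeter = 46.97 mm. Layer 54 (z = 10.8): the cube (footprint 13.5×5) is included at this height (perimeter 37.00 mm); the cube at (8.5, 13.5) is present — its section is the full 17×5 rectangle (perimeter 44.00 mm); the 5.5×11 cube at (1, 0) contributes its full rectangle (perimeter 33.00 mm); Combining (union): the regions partially overlap (shared area 27.50 mm²), so the edge portions inside another operand are dropped and the merged outline is re-measured after clipping — boundary = 93.00 mm; the cylinder at (-1.5, 10) is not intersected at this z (z outside [3, 10]); Taking the first minus the rest: none of the subtracted shapes is present at this height, so the result so far is unchanged — boundary = 93.00 mm; (rotated 45° about Z; rotation is an isometry so areas/perimeters/island counts are preserved). So its perimeter = 93.00 mm. Layer 54 is larger (93.00 vs 46.97 mm).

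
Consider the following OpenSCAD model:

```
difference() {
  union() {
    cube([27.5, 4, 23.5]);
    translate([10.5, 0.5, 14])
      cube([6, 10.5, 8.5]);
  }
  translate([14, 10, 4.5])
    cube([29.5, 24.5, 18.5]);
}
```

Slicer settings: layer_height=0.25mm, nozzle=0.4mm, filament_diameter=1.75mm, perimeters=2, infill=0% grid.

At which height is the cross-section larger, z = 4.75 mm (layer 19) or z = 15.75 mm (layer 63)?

layer 63 (z = 15.75 mm)

Layer 19 (z = 4.75): the cube is present — its section is the full 27.5×4 rectangle (area 110.00 mm²); the cube at (10.5, 0.5) does not reach this height (z outside [14, 22.5]); Combining (union): only the 27.5×4 cube is present, so the union is just that shape — area = 110.00 mm²; the cube at (14, 10) is present — its section is the full 29.5×24.5 rectangle (area 722.75 mm²); After the difference (first − rest): starting from the result so far (110.00 mm²), the 29.5×24.5 cube at (14, 10) misses the remaining region (no effect) — area = 110.00 mm². So its area = 110.00 mm². Layer 63 (z = 15.75): the 27.5×4 cube contributes its full rectangle (area 110.00 mm²); the cube at (10.5, 0.5) is present — its section is the full 6×10.5 rectangle (area 63.00 mm²); Merging all regions: the regions partially overlap — summed areas 173.00 mm² minus the doubly-counted overlap 21.00 mm² gives 152.00 mm² — area = 152.00 mm²; the cube at (14, 10) is present — its section is the full 29.5×24.5 rectangle (area 722.75 mm²); Subtracting the remaining from the first: starting from that combined region (152.00 mm²), the 29.5×24.5 cube at (14, 10) partially overlaps it — only the 2.50 mm² overlap (of its 722.75 mm²) is removed, clipping the outline — area = 149.50 mm². So its area = 149.50 mm². Layer 63 is larger (149.50 vs 110.00 mm²).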